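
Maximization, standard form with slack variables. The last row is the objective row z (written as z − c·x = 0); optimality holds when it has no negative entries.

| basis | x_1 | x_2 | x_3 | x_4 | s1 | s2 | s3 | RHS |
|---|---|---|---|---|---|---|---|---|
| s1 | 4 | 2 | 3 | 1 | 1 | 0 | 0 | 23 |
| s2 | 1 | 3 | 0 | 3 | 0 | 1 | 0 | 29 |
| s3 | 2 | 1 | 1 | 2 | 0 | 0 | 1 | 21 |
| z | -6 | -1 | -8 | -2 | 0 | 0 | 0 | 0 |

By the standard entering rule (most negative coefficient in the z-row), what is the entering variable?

Negative z-row entries: x_1: -6, x_2: -1, x_3: -8, x_4: -2.
The most negative is -8 in column x_3, so x_3 enters.

x_3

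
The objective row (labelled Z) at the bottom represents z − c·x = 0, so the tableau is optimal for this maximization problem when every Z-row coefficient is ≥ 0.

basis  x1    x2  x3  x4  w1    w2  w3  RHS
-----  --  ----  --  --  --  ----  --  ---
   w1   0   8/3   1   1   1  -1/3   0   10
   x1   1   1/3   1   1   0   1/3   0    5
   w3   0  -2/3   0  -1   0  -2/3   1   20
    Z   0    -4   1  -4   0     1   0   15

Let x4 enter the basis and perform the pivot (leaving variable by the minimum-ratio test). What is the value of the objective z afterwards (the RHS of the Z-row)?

Ratio test on column x4 — row 1: 10/1 = 10; row 2: 5/1 = 5; row 3: entry -1 ≤ 0. Minimum is 5 at row 2 (x1 leaves); pivot element 1.
Pivot on row 2; the Z-row RHS becomes 15 − (-4)·5 = 35.

35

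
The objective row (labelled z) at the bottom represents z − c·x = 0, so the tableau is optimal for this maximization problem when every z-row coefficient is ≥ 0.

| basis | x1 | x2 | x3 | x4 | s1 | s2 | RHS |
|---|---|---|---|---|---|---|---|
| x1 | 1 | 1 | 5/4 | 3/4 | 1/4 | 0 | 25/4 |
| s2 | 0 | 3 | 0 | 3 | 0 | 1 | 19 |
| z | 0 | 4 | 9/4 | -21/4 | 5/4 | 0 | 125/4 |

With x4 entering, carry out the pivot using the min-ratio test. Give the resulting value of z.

Ratio test on column x4 — row 1: (25/4)/(3/4) = 25/3; row 2: 19/3 = 19/3. Minimum is 19/3 at row 2 (s2 leaves); pivot element 3.
Pivot on row 2; the z-row RHS becomes 125/4 − (-21/4)·(19/3) = 129/2.

129/2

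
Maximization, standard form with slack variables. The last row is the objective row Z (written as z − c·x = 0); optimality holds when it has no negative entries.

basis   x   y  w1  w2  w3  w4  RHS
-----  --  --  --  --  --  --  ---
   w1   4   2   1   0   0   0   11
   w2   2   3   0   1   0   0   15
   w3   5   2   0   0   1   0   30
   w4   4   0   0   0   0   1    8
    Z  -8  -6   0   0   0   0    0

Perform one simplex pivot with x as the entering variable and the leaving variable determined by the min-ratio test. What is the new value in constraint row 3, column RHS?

Ratio test on column x — row 1: 11/4 = 11/4; row 2: 15/2 = 15/2; row 3: 30/5 = 6; row 4: 8/4 = 2. Minimum is 2 at row 4 (w4 leaves); pivot element 4.
Divide row 4 by 4; eliminate column x from the other rows.
Row 3 update in column RHS: 30 − 5·2 = 20.

20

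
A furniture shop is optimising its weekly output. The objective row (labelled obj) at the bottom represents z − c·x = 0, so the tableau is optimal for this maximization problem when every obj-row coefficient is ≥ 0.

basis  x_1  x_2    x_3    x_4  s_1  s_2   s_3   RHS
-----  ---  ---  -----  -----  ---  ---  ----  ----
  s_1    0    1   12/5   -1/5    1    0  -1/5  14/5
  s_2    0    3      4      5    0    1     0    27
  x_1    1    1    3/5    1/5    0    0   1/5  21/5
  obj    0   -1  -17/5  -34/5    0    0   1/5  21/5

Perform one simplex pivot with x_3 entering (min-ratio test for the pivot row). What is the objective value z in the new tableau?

49/6

Ratio test on column x_3 — row 1: (14/5)/(12/5) = 7/6; row 2: 27/4 = 27/4; row 3: (21/5)/(3/5) = 7. Minimum is 7/6 at row 1 (s_1 leaves); pivot element 12/5.
Pivot on row 1; the obj-row RHS becomes 21/5 − (-17/5)·(7/6) = 49/6.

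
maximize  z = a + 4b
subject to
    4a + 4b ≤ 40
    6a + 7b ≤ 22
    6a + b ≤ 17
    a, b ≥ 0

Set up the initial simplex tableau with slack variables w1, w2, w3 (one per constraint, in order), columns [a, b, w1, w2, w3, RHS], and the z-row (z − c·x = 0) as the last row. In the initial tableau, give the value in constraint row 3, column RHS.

17

The RHS of constraint 3 is b_3 = 17.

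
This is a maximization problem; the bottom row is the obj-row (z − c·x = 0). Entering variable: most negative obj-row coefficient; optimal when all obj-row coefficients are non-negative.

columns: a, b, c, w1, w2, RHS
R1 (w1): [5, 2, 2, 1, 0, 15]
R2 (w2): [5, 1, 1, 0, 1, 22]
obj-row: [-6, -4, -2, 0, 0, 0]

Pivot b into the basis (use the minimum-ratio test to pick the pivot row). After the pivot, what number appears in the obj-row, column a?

Ratio test on column b — row 1: 15/2 = 15/2; row 2: 22/1 = 22. Minimum is 15/2 at row 1 (w1 leaves); pivot element 2.
Divide row 1 by 2; eliminate column b from the other rows.
obj-row update in column a: -6 − (-4)·(5/2) = 4.

4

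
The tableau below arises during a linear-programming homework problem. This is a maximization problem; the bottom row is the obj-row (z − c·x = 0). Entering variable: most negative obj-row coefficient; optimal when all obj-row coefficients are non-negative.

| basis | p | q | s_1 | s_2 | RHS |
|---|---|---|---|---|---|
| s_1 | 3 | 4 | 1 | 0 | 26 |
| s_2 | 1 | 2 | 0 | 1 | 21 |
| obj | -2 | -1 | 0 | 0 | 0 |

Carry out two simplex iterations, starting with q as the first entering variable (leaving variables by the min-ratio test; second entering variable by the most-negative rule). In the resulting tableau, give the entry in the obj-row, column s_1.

2/3

Ratio test on column q — row 1: 26/4 = 13/2; row 2: 21/2 = 21/2. Minimum is 13/2 at row 1 (s_1 leaves); pivot element 4.
Divide row 1 by 4; eliminate column q from the other rows.
Second iteration: most negative obj-row entry is -5/4 in column p, so p enters.
Ratio test on column p — row 1: (13/2)/(3/4) = 26/3; row 2: entry -1/2 ≤ 0. Minimum is 26/3 at row 1 (q leaves); pivot element 3/4.
Divide row 1 by 3/4; eliminate column p from the other rows.
After both pivots, the entry at the obj-row, column s_1 is 2/3.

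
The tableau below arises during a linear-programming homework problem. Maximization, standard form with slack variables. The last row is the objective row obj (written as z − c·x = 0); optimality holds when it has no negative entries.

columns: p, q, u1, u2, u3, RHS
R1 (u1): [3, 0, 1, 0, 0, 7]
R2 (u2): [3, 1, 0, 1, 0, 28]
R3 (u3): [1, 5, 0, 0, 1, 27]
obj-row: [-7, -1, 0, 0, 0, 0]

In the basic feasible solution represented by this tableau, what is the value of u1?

u1 is basic (row 1); its value is the RHS of that row, 7.

7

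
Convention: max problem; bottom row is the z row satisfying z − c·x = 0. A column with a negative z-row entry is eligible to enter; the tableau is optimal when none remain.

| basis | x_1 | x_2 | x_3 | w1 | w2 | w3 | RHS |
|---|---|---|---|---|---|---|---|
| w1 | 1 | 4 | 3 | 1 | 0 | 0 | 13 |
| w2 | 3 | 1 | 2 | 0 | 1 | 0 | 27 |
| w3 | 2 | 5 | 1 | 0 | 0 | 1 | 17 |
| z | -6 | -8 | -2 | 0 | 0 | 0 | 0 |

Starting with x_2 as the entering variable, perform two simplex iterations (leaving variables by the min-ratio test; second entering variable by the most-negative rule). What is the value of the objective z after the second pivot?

Ratio test on column x_2 — row 1: 13/4 = 13/4; row 2: 27/1 = 27; row 3: 17/5 = 17/5. Minimum is 13/4 at row 1 (w1 leaves); pivot element 4.
Pivot on row 1; the z-row RHS becomes 0 − (-8)·(13/4) = 26.
Next entering variable (most negative z-row entry -4): x_1.
Ratio test on column x_1 — row 1: (13/4)/(1/4) = 13; row 2: (95/4)/(11/4) = 95/11; row 3: (3/4)/(3/4) = 1. Minimum is 1 at row 3 (w3 leaves); pivot element 3/4.
After the second pivot the z-row RHS is 26 − (-4)·1 = 30.

30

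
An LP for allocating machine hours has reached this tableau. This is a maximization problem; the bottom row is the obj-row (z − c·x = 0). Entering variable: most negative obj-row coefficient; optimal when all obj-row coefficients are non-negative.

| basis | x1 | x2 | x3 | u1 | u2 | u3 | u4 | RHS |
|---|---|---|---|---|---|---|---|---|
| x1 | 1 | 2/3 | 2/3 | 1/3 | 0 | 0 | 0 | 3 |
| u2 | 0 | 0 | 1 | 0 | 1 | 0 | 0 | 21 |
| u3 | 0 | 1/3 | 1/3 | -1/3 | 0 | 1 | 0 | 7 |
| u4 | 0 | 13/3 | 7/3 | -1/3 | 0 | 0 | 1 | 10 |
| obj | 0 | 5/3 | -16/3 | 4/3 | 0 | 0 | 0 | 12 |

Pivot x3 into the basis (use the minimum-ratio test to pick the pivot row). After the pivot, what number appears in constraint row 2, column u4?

-3/7

Ratio test on column x3 — row 1: 3/(2/3) = 9/2; row 2: 21/1 = 21; row 3: 7/(1/3) = 21; row 4: 10/(7/3) = 30/7. Minimum is 30/7 at row 4 (u4 leaves); pivot element 7/3.
Divide row 4 by 7/3; eliminate column x3 from the other rows.
Row 2 update in column u4: 0 − 1·(3/7) = -3/7.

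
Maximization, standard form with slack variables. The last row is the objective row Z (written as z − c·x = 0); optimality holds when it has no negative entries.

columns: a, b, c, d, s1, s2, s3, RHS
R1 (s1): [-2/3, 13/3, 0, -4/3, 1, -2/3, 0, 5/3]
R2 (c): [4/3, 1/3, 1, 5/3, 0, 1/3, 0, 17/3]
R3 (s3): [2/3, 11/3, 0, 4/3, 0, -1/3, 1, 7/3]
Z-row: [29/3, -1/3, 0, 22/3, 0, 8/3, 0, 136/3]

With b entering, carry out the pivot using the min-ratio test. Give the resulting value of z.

Ratio test on column b — row 1: (5/3)/(13/3) = 5/13; row 2: (17/3)/(1/3) = 17; row 3: (7/3)/(11/3) = 7/11. Minimum is 5/13 at row 1 (s1 leaves); pivot element 13/3.
Pivot on row 1; the Z-row RHS becomes 136/3 − (-1/3)·(5/13) = 591/13.

591/13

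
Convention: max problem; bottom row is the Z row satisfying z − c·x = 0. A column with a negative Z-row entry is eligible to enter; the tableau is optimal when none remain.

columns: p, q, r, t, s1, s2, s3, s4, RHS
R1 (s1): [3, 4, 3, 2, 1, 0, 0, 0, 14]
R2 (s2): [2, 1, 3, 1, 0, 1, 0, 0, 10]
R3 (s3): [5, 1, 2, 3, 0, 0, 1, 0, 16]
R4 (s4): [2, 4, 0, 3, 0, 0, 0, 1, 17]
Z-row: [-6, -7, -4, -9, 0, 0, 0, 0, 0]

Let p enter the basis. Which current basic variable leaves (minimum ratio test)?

Column p entries and ratios — s1: 14/3 = 14/3; s2: 10/2 = 5; s3: 16/5 = 16/5; s4: 17/2 = 17/2.
Smallest ratio is 16/5 in the row of s3, so s3 leaves.

s3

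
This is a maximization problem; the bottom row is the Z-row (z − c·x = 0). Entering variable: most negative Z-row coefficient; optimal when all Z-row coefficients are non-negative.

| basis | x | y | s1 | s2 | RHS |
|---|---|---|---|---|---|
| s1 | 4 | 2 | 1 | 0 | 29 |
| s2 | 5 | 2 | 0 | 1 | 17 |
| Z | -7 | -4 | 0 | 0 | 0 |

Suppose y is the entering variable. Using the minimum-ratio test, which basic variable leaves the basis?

Column y entries and ratios — s1: 29/2 = 29/2; s2: 17/2 = 17/2.
Smallest ratio is 17/2 in the row of s2, so s2 leaves.

s2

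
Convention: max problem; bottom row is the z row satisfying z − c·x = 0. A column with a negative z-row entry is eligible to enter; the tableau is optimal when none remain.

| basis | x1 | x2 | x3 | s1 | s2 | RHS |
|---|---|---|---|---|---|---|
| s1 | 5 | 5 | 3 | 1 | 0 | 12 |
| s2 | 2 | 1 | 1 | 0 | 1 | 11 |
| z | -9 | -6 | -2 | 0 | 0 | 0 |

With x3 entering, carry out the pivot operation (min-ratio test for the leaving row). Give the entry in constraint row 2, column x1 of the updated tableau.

Ratio test on column x3 — row 1: 12/3 = 4; row 2: 11/1 = 11. Minimum is 4 at row 1 (s1 leaves); pivot element 3.
Divide row 1 by 3; eliminate column x3 from the other rows.
Row 2 update in column x1: 2 − 1·(5/3) = 1/3.

1/3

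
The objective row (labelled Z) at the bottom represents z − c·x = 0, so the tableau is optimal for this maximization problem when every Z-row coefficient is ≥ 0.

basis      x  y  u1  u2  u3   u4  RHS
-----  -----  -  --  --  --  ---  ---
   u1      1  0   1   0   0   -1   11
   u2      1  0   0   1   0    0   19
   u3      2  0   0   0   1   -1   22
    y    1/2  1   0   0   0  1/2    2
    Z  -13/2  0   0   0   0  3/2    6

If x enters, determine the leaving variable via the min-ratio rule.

y

Column x entries and ratios — u1: 11/1 = 11; u2: 19/1 = 19; u3: 22/2 = 11; y: 2/(1/2) = 4.
Smallest ratio is 4 in the row of y, so y leaves.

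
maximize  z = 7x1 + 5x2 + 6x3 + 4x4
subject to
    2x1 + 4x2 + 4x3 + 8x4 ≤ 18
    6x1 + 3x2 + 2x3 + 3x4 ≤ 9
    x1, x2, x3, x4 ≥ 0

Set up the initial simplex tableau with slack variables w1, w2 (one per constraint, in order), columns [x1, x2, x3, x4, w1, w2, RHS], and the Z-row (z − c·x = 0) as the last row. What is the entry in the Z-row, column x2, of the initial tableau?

The Z-row carries the negated objective coefficients: the x2 entry is -5.

-5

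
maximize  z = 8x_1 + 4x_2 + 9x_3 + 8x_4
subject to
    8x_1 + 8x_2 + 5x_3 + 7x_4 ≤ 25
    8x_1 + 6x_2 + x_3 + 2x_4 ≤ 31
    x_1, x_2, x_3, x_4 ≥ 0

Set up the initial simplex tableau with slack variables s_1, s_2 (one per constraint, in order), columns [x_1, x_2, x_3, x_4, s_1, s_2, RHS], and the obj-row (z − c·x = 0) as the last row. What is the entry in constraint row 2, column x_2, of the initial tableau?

6

Constraint 2 has coefficient 6 on x_2.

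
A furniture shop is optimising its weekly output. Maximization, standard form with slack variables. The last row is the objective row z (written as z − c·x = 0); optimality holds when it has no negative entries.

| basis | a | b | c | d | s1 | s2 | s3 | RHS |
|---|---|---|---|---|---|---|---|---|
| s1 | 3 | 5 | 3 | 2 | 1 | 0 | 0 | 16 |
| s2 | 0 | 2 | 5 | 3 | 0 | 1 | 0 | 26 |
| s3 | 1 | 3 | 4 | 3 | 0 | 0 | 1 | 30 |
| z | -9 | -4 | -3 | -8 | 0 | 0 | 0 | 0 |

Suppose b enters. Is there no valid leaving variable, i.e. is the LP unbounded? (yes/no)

no

Column b has positive entries in row(s) 1, 2, 3, so the ratio test bounds it — not unbounded.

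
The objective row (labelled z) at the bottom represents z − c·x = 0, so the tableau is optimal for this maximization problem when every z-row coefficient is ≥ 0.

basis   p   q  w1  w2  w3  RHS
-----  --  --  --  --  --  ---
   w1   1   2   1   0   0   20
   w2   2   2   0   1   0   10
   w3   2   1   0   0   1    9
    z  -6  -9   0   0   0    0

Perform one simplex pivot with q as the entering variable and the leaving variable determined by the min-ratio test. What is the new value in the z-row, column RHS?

Ratio test on column q — row 1: 20/2 = 10; row 2: 10/2 = 5; row 3: 9/1 = 9. Minimum is 5 at row 2 (w2 leaves); pivot element 2.
Divide row 2 by 2; eliminate column q from the other rows.
z-row update in column RHS: 0 − (-9)·5 = 45.

45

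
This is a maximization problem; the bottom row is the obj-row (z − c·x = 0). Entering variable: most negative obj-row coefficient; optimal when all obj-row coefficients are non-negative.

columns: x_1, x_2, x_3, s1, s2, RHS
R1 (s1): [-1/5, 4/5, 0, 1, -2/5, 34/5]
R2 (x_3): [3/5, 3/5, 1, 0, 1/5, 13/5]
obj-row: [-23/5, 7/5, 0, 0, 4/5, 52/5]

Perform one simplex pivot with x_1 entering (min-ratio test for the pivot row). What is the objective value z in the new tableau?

91/3

Ratio test on column x_1 — row 1: entry -1/5 ≤ 0; row 2: (13/5)/(3/5) = 13/3. Minimum is 13/3 at row 2 (x_3 leaves); pivot element 3/5.
Pivot on row 2; the obj-row RHS becomes 52/5 − (-23/5)·(13/3) = 91/3.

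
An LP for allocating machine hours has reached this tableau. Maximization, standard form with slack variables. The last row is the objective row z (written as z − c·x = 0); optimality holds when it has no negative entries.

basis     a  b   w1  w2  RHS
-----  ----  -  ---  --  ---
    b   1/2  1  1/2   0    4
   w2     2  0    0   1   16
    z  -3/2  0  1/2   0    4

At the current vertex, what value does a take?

0

a is not in the basis, so in the current basic feasible solution a = 0.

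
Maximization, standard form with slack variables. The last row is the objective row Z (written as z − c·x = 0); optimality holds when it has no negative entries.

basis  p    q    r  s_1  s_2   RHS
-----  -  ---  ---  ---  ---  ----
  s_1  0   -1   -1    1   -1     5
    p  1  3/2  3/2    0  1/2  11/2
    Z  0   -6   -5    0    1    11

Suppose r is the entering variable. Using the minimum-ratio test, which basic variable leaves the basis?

p

Column r entries and ratios — s_1: -1 ≤ 0, skip; p: (11/2)/(3/2) = 11/3.
Smallest ratio is 11/3 in the row of p, so p leaves.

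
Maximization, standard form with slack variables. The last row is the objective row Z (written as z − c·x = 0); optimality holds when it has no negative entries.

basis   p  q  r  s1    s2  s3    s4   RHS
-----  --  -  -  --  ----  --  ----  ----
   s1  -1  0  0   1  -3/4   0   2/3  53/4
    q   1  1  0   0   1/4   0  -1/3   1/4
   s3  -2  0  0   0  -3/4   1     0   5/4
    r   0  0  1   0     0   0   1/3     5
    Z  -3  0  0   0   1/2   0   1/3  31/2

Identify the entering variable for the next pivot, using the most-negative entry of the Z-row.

Negative Z-row entries: p: -3.
The most negative is -3 in column p, so p enters.

p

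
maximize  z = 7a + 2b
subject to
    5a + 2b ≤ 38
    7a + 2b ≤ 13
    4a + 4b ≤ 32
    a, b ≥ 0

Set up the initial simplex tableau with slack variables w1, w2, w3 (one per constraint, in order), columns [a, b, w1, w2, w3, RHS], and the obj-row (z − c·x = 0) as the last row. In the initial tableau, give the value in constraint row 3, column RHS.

32

The RHS of constraint 3 is b_3 = 32.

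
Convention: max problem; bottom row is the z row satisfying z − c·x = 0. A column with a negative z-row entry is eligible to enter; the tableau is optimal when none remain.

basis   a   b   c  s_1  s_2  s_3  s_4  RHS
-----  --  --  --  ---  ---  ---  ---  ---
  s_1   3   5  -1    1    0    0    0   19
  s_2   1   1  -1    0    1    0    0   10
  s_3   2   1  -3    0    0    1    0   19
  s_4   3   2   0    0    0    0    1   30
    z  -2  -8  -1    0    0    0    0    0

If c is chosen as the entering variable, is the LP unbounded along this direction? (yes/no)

Every constraint-row entry in column c is ≤ 0, so increasing c is unbounded.

yes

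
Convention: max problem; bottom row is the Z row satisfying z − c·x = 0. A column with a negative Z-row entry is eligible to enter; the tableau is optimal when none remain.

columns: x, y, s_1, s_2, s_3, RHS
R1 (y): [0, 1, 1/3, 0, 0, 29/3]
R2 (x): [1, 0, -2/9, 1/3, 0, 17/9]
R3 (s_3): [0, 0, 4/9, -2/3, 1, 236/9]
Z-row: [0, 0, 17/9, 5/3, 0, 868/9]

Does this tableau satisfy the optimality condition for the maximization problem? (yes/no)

yes

Every Z-row coefficient is ≥ 0, so the tableau is optimal.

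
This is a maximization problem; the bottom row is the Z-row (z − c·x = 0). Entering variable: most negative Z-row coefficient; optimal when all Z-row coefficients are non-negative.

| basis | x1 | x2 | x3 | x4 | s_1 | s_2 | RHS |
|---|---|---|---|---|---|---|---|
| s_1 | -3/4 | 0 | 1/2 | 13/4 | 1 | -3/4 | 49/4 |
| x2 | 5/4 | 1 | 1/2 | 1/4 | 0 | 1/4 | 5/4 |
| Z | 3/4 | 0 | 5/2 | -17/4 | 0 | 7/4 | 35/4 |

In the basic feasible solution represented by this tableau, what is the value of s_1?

s_1 is basic (row 1); its value is the RHS of that row, 49/4.

49/4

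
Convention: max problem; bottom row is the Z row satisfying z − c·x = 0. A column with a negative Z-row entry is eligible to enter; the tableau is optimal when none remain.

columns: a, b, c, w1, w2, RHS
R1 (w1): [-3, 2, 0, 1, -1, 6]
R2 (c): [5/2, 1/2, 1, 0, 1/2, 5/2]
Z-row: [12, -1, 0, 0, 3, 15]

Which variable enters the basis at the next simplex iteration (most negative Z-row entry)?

b

Negative Z-row entries: b: -1.
The most negative is -1 in column b, so b enters.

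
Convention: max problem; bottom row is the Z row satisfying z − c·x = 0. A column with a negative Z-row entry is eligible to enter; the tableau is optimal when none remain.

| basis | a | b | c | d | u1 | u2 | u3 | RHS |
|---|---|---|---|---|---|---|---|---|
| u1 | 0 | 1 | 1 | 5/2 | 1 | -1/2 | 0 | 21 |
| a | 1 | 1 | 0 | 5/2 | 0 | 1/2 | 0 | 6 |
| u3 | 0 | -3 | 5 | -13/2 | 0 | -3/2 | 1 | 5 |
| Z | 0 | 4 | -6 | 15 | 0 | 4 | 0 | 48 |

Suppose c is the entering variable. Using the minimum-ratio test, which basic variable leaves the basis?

u3

Column c entries and ratios — u1: 21/1 = 21; a: 0 ≤ 0, skip; u3: 5/5 = 1.
Smallest ratio is 1 in the row of u3, so u3 leaves.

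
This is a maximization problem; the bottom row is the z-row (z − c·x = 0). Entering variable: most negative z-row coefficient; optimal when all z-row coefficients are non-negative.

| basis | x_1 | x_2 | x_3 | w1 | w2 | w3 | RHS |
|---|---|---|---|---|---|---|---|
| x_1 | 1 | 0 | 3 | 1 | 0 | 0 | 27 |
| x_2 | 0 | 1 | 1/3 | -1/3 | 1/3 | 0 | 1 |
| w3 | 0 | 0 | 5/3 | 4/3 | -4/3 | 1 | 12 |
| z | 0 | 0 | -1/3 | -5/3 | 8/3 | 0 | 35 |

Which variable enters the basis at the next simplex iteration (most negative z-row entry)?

Negative z-row entries: x_3: -1/3, w1: -5/3.
The most negative is -5/3 in column w1, so w1 enters.

w1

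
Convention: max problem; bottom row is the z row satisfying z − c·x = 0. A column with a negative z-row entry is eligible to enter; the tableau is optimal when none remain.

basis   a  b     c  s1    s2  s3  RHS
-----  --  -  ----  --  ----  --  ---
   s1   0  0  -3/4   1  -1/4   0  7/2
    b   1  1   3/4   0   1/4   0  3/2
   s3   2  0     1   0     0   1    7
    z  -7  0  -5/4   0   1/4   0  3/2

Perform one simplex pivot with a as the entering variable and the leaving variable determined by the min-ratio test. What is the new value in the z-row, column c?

Ratio test on column a — row 1: entry 0 ≤ 0; row 2: (3/2)/1 = 3/2; row 3: 7/2 = 7/2. Minimum is 3/2 at row 2 (b leaves); pivot element 1.
Divide row 2 by 1; eliminate column a from the other rows.
z-row update in column c: -5/4 − (-7)·(3/4) = 4.

4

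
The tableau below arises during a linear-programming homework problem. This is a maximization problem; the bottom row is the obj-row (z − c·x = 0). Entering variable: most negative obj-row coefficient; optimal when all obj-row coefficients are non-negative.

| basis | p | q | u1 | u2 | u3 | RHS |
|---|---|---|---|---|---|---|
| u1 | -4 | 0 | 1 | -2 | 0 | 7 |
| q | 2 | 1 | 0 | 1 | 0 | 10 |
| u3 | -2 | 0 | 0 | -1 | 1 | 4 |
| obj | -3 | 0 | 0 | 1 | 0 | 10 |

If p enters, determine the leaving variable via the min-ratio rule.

Column p entries and ratios — u1: -4 ≤ 0, skip; q: 10/2 = 5; u3: -2 ≤ 0, skip.
Smallest ratio is 5 in the row of q, so q leaves.

q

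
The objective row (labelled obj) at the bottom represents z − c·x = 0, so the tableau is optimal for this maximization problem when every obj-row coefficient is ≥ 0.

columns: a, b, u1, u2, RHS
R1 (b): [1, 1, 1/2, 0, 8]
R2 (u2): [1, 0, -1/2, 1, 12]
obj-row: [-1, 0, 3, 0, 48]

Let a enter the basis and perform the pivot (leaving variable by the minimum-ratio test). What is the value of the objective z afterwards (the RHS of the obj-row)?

56

Ratio test on column a — row 1: 8/1 = 8; row 2: 12/1 = 12. Minimum is 8 at row 1 (b leaves); pivot element 1.
Pivot on row 1; the obj-row RHS becomes 48 − (-1)·8 = 56.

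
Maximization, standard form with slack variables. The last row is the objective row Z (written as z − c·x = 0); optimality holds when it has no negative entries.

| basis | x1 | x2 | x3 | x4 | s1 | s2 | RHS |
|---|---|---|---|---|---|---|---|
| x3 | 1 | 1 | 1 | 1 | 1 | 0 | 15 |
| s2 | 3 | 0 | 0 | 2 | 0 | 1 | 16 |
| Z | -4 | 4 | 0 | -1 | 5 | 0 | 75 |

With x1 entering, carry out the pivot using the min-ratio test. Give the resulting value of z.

289/3

Ratio test on column x1 — row 1: 15/1 = 15; row 2: 16/3 = 16/3. Minimum is 16/3 at row 2 (s2 leaves); pivot element 3.
Pivot on row 2; the Z-row RHS becomes 75 − (-4)·(16/3) = 289/3.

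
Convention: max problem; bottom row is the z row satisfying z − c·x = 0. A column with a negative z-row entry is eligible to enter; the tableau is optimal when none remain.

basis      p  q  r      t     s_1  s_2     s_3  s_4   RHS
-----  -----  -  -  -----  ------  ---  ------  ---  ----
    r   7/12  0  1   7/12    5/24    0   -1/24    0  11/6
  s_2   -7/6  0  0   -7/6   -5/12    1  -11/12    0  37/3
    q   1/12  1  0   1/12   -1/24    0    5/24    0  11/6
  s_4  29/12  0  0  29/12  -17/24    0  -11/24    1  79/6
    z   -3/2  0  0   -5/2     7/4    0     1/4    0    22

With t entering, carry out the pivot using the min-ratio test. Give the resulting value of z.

209/7

Ratio test on column t — row 1: (11/6)/(7/12) = 22/7; row 2: entry -7/6 ≤ 0; row 3: (11/6)/(1/12) = 22; row 4: (79/6)/(29/12) = 158/29. Minimum is 22/7 at row 1 (r leaves); pivot element 7/12.
Pivot on row 1; the z-row RHS becomes 22 − (-5/2)·(22/7) = 209/7.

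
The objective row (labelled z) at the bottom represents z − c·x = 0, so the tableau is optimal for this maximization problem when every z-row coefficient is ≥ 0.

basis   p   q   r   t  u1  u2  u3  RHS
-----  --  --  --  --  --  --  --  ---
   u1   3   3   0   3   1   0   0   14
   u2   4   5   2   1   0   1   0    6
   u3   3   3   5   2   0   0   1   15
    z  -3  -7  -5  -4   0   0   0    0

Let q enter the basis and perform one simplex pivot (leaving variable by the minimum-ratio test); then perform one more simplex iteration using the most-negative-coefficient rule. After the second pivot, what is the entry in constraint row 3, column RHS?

16/3

Ratio test on column q — row 1: 14/3 = 14/3; row 2: 6/5 = 6/5; row 3: 15/3 = 5. Minimum is 6/5 at row 2 (u2 leaves); pivot element 5.
Divide row 2 by 5; eliminate column q from the other rows.
Second iteration: most negative z-row entry is -13/5 in column t, so t enters.
Ratio test on column t — row 1: (52/5)/(12/5) = 13/3; row 2: (6/5)/(1/5) = 6; row 3: (57/5)/(7/5) = 57/7. Minimum is 13/3 at row 1 (u1 leaves); pivot element 12/5.
Divide row 1 by 12/5; eliminate column t from the other rows.
After both pivots, the entry at constraint row 3, column RHS is 16/3.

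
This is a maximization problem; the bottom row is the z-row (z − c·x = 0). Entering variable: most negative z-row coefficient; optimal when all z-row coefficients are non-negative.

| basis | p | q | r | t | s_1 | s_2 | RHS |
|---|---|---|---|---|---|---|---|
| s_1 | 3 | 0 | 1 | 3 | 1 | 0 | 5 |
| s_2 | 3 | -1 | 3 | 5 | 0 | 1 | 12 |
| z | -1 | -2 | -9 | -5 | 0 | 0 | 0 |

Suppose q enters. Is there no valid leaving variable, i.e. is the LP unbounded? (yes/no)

Every constraint-row entry in column q is ≤ 0, so increasing q is unbounded.

yes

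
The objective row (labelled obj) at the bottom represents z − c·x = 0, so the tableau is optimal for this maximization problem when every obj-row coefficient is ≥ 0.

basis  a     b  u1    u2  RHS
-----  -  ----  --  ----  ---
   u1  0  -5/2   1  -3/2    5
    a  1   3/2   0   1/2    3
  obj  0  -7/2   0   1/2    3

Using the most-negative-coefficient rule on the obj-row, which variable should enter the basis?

Negative obj-row entries: b: -7/2.
The most negative is -7/2 in column b, so b enters.

b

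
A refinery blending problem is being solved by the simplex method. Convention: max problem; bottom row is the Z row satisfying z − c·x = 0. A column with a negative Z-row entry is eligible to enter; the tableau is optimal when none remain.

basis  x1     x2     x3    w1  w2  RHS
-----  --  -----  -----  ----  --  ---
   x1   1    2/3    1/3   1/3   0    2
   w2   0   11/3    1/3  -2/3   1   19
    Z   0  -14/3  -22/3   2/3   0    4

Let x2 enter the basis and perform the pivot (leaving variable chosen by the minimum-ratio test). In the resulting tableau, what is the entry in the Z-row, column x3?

Ratio test on column x2 — row 1: 2/(2/3) = 3; row 2: 19/(11/3) = 57/11. Minimum is 3 at row 1 (x1 leaves); pivot element 2/3.
Divide row 1 by 2/3; eliminate column x2 from the other rows.
Z-row update in column x3: -22/3 − (-14/3)·(1/2) = -5.

-5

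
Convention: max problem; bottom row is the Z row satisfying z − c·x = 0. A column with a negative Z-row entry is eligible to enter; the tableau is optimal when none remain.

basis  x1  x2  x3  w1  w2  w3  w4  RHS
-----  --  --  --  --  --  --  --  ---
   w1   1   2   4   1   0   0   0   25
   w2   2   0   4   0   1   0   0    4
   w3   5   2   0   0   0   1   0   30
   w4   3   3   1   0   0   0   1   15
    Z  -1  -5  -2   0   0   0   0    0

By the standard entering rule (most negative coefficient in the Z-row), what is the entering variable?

x2

Negative Z-row entries: x1: -1, x2: -5, x3: -2.
The most negative is -5 in column x2, so x2 enters.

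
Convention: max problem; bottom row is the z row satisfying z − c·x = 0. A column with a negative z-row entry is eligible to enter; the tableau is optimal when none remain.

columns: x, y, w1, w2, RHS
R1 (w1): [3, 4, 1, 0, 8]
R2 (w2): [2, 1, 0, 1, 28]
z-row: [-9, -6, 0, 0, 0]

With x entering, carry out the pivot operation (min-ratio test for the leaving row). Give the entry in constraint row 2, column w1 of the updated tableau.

Ratio test on column x — row 1: 8/3 = 8/3; row 2: 28/2 = 14. Minimum is 8/3 at row 1 (w1 leaves); pivot element 3.
Divide row 1 by 3; eliminate column x from the other rows.
Row 2 update in column w1: 0 − 2·(1/3) = -2/3.

-2/3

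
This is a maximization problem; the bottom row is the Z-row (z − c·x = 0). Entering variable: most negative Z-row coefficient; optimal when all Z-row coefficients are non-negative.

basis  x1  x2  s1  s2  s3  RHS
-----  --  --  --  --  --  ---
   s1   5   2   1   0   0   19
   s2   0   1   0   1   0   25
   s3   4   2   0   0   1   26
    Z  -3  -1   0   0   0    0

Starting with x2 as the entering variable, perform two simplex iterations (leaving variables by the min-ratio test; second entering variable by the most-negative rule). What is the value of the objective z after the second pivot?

Ratio test on column x2 — row 1: 19/2 = 19/2; row 2: 25/1 = 25; row 3: 26/2 = 13. Minimum is 19/2 at row 1 (s1 leaves); pivot element 2.
Pivot on row 1; the Z-row RHS becomes 0 − (-1)·(19/2) = 19/2.
Next entering variable (most negative Z-row entry -1/2): x1.
Ratio test on column x1 — row 1: (19/2)/(5/2) = 19/5; row 2: entry -5/2 ≤ 0; row 3: entry -1 ≤ 0. Minimum is 19/5 at row 1 (x2 leaves); pivot element 5/2.
After the second pivot the Z-row RHS is 19/2 − (-1/2)·(19/5) = 57/5.

57/5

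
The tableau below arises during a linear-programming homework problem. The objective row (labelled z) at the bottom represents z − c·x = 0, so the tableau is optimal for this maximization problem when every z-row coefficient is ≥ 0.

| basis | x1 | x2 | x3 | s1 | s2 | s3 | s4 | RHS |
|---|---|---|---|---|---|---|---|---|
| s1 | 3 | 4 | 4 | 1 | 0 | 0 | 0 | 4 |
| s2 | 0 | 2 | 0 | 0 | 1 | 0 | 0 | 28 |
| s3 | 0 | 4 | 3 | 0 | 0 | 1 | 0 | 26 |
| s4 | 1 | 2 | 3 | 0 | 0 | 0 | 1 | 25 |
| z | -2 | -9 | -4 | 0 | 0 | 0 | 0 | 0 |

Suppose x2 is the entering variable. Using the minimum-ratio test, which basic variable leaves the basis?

s1

Column x2 entries and ratios — s1: 4/4 = 1; s2: 28/2 = 14; s3: 26/4 = 13/2; s4: 25/2 = 25/2.
Smallest ratio is 1 in the row of s1, so s1 leaves.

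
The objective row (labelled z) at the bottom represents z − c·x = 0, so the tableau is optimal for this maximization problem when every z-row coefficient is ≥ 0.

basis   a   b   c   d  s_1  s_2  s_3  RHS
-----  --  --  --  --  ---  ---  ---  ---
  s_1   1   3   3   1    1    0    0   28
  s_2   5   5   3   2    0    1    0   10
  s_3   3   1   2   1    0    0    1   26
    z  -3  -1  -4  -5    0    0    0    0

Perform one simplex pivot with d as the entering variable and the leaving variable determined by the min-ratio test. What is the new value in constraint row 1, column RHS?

23

Ratio test on column d — row 1: 28/1 = 28; row 2: 10/2 = 5; row 3: 26/1 = 26. Minimum is 5 at row 2 (s_2 leaves); pivot element 2.
Divide row 2 by 2; eliminate column d from the other rows.
Row 1 update in column RHS: 28 − 1·5 = 23.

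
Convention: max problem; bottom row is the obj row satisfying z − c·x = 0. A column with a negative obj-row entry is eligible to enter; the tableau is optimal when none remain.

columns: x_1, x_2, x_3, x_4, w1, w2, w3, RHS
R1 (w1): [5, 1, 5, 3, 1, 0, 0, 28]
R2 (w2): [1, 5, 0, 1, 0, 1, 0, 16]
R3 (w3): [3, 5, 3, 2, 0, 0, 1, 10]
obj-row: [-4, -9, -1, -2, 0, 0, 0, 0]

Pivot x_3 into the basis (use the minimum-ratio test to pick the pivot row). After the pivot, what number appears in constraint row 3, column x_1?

Ratio test on column x_3 — row 1: 28/5 = 28/5; row 2: entry 0 ≤ 0; row 3: 10/3 = 10/3. Minimum is 10/3 at row 3 (w3 leaves); pivot element 3.
Divide row 3 by 3; eliminate column x_3 from the other rows.
In the new row 3, the x_1 entry is the old entry divided by the pivot: 3/3 = 1.

1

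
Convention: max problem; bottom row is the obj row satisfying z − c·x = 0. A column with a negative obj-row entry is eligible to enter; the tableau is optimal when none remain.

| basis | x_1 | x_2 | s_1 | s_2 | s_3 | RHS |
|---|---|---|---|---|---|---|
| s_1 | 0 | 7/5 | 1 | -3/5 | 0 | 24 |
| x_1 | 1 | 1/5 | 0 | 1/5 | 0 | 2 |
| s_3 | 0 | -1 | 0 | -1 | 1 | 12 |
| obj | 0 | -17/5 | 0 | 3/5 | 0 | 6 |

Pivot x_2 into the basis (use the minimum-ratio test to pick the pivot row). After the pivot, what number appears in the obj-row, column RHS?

40

Ratio test on column x_2 — row 1: 24/(7/5) = 120/7; row 2: 2/(1/5) = 10; row 3: entry -1 ≤ 0. Minimum is 10 at row 2 (x_1 leaves); pivot element 1/5.
Divide row 2 by 1/5; eliminate column x_2 from the other rows.
obj-row update in column RHS: 6 − (-17/5)·10 = 40.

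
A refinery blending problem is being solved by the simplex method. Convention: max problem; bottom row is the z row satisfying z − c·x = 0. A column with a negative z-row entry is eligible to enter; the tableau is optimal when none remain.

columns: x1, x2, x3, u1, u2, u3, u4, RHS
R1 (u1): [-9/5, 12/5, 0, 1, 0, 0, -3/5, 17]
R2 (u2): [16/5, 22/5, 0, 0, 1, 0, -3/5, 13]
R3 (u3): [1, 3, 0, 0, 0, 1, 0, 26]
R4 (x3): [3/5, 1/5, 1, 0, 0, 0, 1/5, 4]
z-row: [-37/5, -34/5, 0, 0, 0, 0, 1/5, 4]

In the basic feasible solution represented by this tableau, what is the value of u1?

17

u1 is basic (row 1); its value is the RHS of that row, 17.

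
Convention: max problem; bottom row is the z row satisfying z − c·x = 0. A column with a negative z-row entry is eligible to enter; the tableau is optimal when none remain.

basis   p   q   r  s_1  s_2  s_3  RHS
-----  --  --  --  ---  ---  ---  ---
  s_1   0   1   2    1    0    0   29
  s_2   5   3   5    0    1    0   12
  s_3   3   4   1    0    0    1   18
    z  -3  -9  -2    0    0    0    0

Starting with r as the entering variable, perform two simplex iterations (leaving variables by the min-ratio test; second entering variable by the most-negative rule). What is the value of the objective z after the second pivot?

Ratio test on column r — row 1: 29/2 = 29/2; row 2: 12/5 = 12/5; row 3: 18/1 = 18. Minimum is 12/5 at row 2 (s_2 leaves); pivot element 5.
Pivot on row 2; the z-row RHS becomes 0 − (-2)·(12/5) = 24/5.
Next entering variable (most negative z-row entry -39/5): q.
Ratio test on column q — row 1: entry -1/5 ≤ 0; row 2: (12/5)/(3/5) = 4; row 3: (78/5)/(17/5) = 78/17. Minimum is 4 at row 2 (r leaves); pivot element 3/5.
After the second pivot the z-row RHS is 24/5 − (-39/5)·4 = 36.

36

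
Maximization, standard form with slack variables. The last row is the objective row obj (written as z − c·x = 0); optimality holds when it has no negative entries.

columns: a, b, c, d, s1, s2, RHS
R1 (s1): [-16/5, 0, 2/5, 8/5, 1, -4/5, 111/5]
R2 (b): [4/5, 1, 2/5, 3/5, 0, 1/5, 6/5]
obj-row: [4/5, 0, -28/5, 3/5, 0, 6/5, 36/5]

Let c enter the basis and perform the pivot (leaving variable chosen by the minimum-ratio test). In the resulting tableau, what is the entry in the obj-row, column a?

12

Ratio test on column c — row 1: (111/5)/(2/5) = 111/2; row 2: (6/5)/(2/5) = 3. Minimum is 3 at row 2 (b leaves); pivot element 2/5.
Divide row 2 by 2/5; eliminate column c from the other rows.
obj-row update in column a: 4/5 − (-28/5)·2 = 12.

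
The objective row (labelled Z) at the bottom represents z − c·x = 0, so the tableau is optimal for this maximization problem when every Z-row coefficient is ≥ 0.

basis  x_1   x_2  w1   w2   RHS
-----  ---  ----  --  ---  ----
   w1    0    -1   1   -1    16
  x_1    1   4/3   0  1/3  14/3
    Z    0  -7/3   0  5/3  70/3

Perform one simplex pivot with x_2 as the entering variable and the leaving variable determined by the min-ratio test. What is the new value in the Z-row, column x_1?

7/4

Ratio test on column x_2 — row 1: entry -1 ≤ 0; row 2: (14/3)/(4/3) = 7/2. Minimum is 7/2 at row 2 (x_1 leaves); pivot element 4/3.
Divide row 2 by 4/3; eliminate column x_2 from the other rows.
Z-row update in column x_1: 0 − (-7/3)·(3/4) = 7/4.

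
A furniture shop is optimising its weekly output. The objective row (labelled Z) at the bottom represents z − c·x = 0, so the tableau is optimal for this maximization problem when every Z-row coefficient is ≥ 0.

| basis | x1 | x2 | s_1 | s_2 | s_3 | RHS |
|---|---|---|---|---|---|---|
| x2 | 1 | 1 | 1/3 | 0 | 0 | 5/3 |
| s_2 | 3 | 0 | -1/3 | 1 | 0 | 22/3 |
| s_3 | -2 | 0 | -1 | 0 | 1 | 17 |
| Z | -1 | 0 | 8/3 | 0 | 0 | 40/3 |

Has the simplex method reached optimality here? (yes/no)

The Z-row has a negative entry -1 in column x1, so it is not optimal.

no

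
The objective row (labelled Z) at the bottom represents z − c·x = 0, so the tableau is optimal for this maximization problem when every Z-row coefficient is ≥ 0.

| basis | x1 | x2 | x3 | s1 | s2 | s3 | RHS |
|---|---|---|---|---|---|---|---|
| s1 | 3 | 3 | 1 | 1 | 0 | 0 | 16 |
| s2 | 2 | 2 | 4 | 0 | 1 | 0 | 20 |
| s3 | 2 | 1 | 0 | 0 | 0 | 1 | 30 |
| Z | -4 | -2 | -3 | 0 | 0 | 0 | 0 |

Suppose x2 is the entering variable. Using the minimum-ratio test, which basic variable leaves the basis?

s1

Column x2 entries and ratios — s1: 16/3 = 16/3; s2: 20/2 = 10; s3: 30/1 = 30.
Smallest ratio is 16/3 in the row of s1, so s1 leaves.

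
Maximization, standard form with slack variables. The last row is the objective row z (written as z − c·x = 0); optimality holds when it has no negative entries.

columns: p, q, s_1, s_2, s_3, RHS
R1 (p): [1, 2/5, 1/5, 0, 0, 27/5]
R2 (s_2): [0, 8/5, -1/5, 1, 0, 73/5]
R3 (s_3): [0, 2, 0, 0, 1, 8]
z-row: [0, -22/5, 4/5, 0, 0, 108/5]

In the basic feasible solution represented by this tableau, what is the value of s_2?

73/5

s_2 is basic (row 2); its value is the RHS of that row, 73/5.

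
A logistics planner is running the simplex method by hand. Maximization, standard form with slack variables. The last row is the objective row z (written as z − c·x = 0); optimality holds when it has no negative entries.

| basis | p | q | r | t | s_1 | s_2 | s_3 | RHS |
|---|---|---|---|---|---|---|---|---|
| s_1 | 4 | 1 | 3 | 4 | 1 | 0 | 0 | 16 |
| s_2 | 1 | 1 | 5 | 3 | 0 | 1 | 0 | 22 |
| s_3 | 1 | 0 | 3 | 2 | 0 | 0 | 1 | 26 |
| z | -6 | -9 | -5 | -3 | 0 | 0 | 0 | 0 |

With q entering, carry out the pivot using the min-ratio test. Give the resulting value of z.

Ratio test on column q — row 1: 16/1 = 16; row 2: 22/1 = 22; row 3: entry 0 ≤ 0. Minimum is 16 at row 1 (s_1 leaves); pivot element 1.
Pivot on row 1; the z-row RHS becomes 0 − (-9)·16 = 144.

144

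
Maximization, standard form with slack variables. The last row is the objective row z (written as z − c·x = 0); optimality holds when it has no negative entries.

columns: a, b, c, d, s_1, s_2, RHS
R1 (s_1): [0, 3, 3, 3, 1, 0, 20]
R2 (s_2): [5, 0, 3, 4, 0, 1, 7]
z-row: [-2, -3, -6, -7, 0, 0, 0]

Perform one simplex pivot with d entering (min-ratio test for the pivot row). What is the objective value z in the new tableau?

Ratio test on column d — row 1: 20/3 = 20/3; row 2: 7/4 = 7/4. Minimum is 7/4 at row 2 (s_2 leaves); pivot element 4.
Pivot on row 2; the z-row RHS becomes 0 − (-7)·(7/4) = 49/4.

49/4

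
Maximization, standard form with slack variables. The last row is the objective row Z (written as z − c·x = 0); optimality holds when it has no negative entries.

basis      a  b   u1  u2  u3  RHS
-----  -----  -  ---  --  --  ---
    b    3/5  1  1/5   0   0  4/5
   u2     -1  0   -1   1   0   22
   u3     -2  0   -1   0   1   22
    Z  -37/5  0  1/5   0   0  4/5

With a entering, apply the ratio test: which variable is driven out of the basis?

Column a entries and ratios — b: (4/5)/(3/5) = 4/3; u2: -1 ≤ 0, skip; u3: -2 ≤ 0, skip.
Smallest ratio is 4/3 in the row of b, so b leaves.

b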